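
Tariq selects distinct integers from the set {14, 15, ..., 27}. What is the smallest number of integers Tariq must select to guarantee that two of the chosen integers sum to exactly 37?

Group the elements by complementary pair {x, 37−x}: {14,23}, {15,22}, {16,21}, …, giving 5 two-element pairs and 4 integers whose partner 37−x falls outside [14,27].
Pigeonhole: treating each of those 9 groups as a pigeonhole, one can pick one integer per group — 9 integers — with no two summing to 37.
The 10th integer lands in an occupied pair, forcing a sum of 37.

10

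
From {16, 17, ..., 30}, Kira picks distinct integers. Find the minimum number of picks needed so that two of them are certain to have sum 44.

10

A set avoiding the sum 44 can contain at most one of each pair {x, 44−x}, plus the 3 elements whose complement lies outside the range or equal to its own complement.
The integers 22, …, 30 (9 of them) are such a set: any two sum to at least 22+23 = 45 > 44.
Any 10th integer completes one of the 6 pairs, so 10 choices force a sum of 44.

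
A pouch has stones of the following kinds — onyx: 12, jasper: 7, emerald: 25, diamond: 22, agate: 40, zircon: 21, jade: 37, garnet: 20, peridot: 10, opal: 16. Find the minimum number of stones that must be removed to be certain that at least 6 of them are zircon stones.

In the worst case for collecting zircon stones, every non-zircon stone comes out first.
There are 12 + 7 + 25 + 22 + 40 + 37 + 20 + 10 + 16 = 189 non-zircon stones altogether.
After those, each further stone must be zircon, so 189 + 6 = 195 draws guarantee 6 zircon stones.

195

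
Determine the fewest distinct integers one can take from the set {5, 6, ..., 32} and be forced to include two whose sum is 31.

18

Two chosen integers sum to 31 exactly when both halves of some pair {x, 31−x} with 5 ≤ x ≤ 31−x ≤ 26 are chosen — 11 such pairs.
The remaining 6 elements (those with no distinct partner in range) can never complete a 31-sum, so the worst case takes all of them and one from each pair: 6 + 11 = 17.
By the pigeonhole principle, the 18th integer has to be the second member of some pair, so 17 + 1 = 18.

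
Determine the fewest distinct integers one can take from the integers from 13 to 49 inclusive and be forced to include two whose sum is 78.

Group the elements by complementary pair {x, 78−x}: {29,49}, {30,48}, {31,47}, …, giving 10 two-element pairs, the single value 39 (it cannot pair with itself since the integers are distinct), and 16 integers whose partner 78−x falls outside [13,49].
By pigeonhole, treating each of those 27 groups as a pigeonhole, one can pick one integer per group — 27 integers — with no two summing to 78.
The 28th integer lands in an occupied pair, forcing a sum of 78.

28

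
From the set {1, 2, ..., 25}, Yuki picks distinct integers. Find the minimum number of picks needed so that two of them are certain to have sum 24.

15

Two chosen integers sum to 24 exactly when both halves of some pair {x, 24−x} with 1 ≤ x ≤ 24−x ≤ 23 are chosen — 11 such pairs.
The remaining 3 elements (those with no distinct partner in range) can never complete a 24-sum, so the worst case takes all of them and one from each pair: 3 + 11 = 14.
By pigeonhole, the 15th integer has to be the second member of some pair, so 14 + 1 = 15.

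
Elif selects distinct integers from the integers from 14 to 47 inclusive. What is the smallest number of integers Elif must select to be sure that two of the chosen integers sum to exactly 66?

Group the elements by complementary pair {x, 66−x}: {19,47}, {20,46}, {21,45}, …, giving 14 two-element pairs; the single value 33 (it cannot pair with itself since the integers are distinct); and 5 integers whose partner 66−x falls outside [14,47].
Pigeonhole: treating each of those 20 groups as a pigeonhole, one can pick one integer per group — 20 integers — with no two summing to 66.
The 21st integer lands in an occupied pair, forcing a sum of 66.

21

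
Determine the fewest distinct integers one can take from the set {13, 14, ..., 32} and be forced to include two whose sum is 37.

Group the elements by complementary pair {x, 37−x}: {13,24}, {14,23}, {15,22}, …, giving 6 two-element pairs and 8 integers whose partner 37−x falls outside [13,32].
Pigeonhole: treating each of those 14 groups as a pigeonhole, one can pick one integer per group — 14 integers — with no two summing to 37.
The 15th integer lands in an occupied pair, forcing a sum of 37.

15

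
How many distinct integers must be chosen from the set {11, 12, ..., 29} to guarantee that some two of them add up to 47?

14

Group the elements by complementary pair {x, 47−x}: {18,29}, {19,28}, {20,27}, …, giving 6 two-element pairs and 7 integers whose partner 47−x falls outside [11,29].
By the pigeonhole principle, treating each of those 13 groups as a pigeonhole, one can pick one integer per group — 13 integers — with no two summing to 47.
The 14th integer lands in an occupied pair, forcing a sum of 47.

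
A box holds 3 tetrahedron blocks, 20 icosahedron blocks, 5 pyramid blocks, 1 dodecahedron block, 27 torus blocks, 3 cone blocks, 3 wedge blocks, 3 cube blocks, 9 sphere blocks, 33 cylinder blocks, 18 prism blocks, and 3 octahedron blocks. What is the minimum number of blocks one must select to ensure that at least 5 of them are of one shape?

41

Pigeonhole: the 12 shapes are the holes; the blocks drawn are the pigeons.
To avoid 5 of any one shape, the worst case takes at most 4 of each shape, or every block of a shape that has fewer than 4.
That gives 3 + 4 + 4 + 1 + 4 + 3 + 3 + 3 + 4 + 4 + 4 + 3 = 40 blocks with no shape reaching 5.
The next block forces some shape to 5, so 40 + 1 = 41.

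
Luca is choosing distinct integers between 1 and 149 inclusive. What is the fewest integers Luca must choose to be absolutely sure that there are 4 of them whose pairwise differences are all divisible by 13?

Integers whose pairwise differences are multiples of 13 are exactly those sharing a remainder mod 13. Pigeonhole: the 13 residue classes mod 13 are the pigeonholes.
With 39 integers one could put 3 in each residue class and have no class reach 4.
The 40th integer pushes some class to 4, so 13·3 + 1 = 40.

40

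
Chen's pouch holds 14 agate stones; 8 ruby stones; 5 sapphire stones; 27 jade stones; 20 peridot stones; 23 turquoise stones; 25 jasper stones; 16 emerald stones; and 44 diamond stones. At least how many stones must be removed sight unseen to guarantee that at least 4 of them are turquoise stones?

In the worst case for collecting turquoise stones, every non-turquoise stone comes out first.
There are 14 + 8 + 5 + 27 + 20 + 25 + 16 + 44 = 159 non-turquoise stones altogether.
After those, each further stone must be turquoise, so 159 + 4 = 163 draws guarantee 4 turquoise stones.

163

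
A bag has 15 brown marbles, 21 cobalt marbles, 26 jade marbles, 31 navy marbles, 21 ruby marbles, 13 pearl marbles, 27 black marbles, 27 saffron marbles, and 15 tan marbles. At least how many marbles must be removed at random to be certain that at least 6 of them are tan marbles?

In the worst case for collecting tan marbles, every non-tan marble comes out first.
There are 15 + 21 + 26 + 31 + 21 + 13 + 27 + 27 = 181 non-tan marbles altogether.
After those, each further marble must be tan, so 181 + 6 = 187 draws guarantee 6 tan marbles.

187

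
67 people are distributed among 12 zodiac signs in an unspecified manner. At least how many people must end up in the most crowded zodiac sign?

The 12 zodiac signs are the holes and the 67 people are the pigeons.
If every zodiac sign held at most 5 people, the total would be at most 12 × 5 = 60, which is less than 67.
So some zodiac sign holds at least ⌈67/12⌉ = 6 people.

6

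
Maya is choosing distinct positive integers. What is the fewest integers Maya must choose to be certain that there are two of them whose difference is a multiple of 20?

Integers whose pairwise differences are multiples of 20 are exactly those sharing a remainder mod 20. The 20 residue classes mod 20 are the pigeonholes.
With 20 integers one could put 1 in each residue class and have no class reach 2.
The 21st integer pushes some class to 2, so 20·1 + 1 = 21.

21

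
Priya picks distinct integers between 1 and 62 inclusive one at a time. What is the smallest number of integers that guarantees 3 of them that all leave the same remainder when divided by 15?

Pigeonhole: the 15 residue classes mod 15 are the pigeonholes.
With 30 integers one could put 2 in each residue class and have no class reach 3.
The 31st integer pushes some class to 3, so 15·2 + 1 = 31.

31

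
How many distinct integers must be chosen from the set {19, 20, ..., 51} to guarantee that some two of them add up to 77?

21

A set avoiding the sum 77 can contain at most one of each pair {x, 77−x}, plus the 7 elements whose complement lies outside the range.
The integers 19, …, 38 (20 of them) are such a set: any two sum to at least 19+20 = 39 and at most 37+38 = 75 < 77.
Any 21st integer completes one of the 13 pairs, so 21 choices force a sum of 77.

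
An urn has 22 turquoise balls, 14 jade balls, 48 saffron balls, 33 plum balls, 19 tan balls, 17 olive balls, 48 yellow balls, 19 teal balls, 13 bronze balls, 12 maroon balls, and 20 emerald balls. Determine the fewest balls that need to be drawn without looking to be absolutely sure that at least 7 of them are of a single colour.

An adversary could hand out at most 6 balls per colour: 6 + 6 + 6 + 6 + 6 + 6 + 6 + 6 + 6 + 6 + 6 = 66 balls and still no colour has 7.
One more ball lands in a colour already at 6, so 67 draws are enough and 66 are not.

67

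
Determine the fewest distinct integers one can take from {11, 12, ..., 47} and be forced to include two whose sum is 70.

26

A set avoiding the sum 70 can contain at most one of each pair {x, 70−x}, plus the 13 elements whose complement lies outside the range or equal to its own complement.
The integers 11, …, 35 (25 of them) are such a set: any two sum to at least 11+12 = 23 and at most 34+35 = 69 < 70.
Any 26th integer completes one of the 12 pairs, so 26 choices force a sum of 70.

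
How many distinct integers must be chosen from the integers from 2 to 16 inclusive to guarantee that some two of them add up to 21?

Two chosen integers sum to 21 exactly when both halves of some pair {x, 21−x} with 5 ≤ x ≤ 21−x ≤ 16 are chosen — 6 such pairs.
The remaining 3 elements (those with no distinct partner in range) can never complete a 21-sum, so the worst case takes all of them and one from each pair: 3 + 6 = 9.
By the pigeonhole principle, the 10th integer has to be the second member of some pair, so 9 + 1 = 10.

10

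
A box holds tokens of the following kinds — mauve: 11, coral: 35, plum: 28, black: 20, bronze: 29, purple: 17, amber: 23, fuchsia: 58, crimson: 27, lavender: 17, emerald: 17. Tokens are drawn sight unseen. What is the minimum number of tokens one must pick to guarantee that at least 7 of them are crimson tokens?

262

In the worst case for collecting crimson tokens, every non-crimson token comes out first.
There are 11 + 35 + 28 + 20 + 29 + 17 + 23 + 58 + 17 + 17 = 255 non-crimson tokens altogether.
After those, each further token must be crimson, so 255 + 7 = 262 draws guarantee 7 crimson tokens.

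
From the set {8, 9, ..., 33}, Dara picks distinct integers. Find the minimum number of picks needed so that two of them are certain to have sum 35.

17

A set avoiding the sum 35 can contain at most one of each pair {x, 35−x}, plus the 6 elements whose complement lies outside the range.
The integers 18, …, 33 (16 of them) are such a set: any two sum to at least 18+19 = 37 > 35.
By pigeonhole, any 17th integer completes one of the 10 pairs, so 17 choices force a sum of 35.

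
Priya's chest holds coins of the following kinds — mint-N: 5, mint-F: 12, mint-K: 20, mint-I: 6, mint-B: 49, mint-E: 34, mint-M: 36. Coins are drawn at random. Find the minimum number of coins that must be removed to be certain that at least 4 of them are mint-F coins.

In the worst case for collecting mint-F coins, every non-mint-F coin comes out first.
There are 5 + 20 + 6 + 49 + 34 + 36 = 150 non-mint-F coins altogether.
After those, each further coin must be mint-F, so 150 + 4 = 154 draws guarantee 4 mint-F coins.

154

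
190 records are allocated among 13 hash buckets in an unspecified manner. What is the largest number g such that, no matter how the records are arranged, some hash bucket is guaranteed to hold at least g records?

By pigeonhole, the 13 hash buckets are the holes and the 190 records are the pigeons.
If every hash bucket held at most 14 records, the total would be at most 13 × 14 = 182, which is less than 190.
So some hash bucket holds at least ⌈190/13⌉ = 15 records.

15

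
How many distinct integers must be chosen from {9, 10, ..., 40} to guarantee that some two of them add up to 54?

Group the elements by complementary pair {x, 54−x}: {14,40}, {15,39}, {16,38}, …, giving 13 two-element pairs, the single value 27 (it cannot pair with itself since the integers are distinct), and 5 integers whose partner 54−x falls outside [9,40].
Treating each of those 19 groups as a pigeonhole, one can pick one integer per group — 19 integers — with no two summing to 54.
The 20th integer lands in an occupied pair, forcing a sum of 54.

20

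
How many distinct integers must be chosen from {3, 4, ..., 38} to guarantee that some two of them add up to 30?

A set avoiding the sum 30 can contain at most one of each pair {x, 30−x}, plus the 12 elements whose complement lies outside the range or equal to its own complement.
The integers 15, …, 38 (24 of them) are such a set: any two sum to at least 15+16 = 31 > 30.
Pigeonhole: any 25th integer completes one of the 12 pairs, so 25 choices force a sum of 30.

25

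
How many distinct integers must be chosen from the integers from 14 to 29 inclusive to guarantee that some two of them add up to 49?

12

A set avoiding the sum 49 can contain at most one of each pair {x, 49−x}, plus the 6 elements whose complement lies outside the range.
The integers 14, …, 24 (11 of them) are such a set: any two sum to at least 14+15 = 29 and at most 23+24 = 47 < 49.
By the pigeonhole principle, any 12th integer completes one of the 5 pairs, so 12 choices force a sum of 49.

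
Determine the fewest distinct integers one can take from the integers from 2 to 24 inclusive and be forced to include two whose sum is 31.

Two chosen integers sum to 31 exactly when both halves of some pair {x, 31−x} with 7 ≤ x ≤ 31−x ≤ 24 are chosen — 9 such pairs.
The remaining 5 elements (those with no distinct partner in range) can never complete a 31-sum, so the worst case takes all of them and one from each pair: 5 + 9 = 14.
The 15th integer has to be the second member of some pair, so 14 + 1 = 15.

15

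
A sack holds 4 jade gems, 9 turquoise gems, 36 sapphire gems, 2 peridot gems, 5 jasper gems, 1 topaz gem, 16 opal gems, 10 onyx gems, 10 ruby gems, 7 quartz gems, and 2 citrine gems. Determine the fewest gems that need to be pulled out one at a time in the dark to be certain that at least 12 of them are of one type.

73

An adversary could hand out at most 11 gems per type (9 types run out sooner): 4 + 9 + 11 + 2 + 5 + 1 + 11 + 10 + 10 + 7 + 2 = 72 gems and still no type has 12.
Pigeonhole: one more gem lands in a type already at 11, so 73 draws are enough and 72 are not.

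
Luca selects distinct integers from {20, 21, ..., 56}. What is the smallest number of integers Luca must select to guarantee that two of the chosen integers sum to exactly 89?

26

A set avoiding the sum 89 can contain at most one of each pair {x, 89−x}, plus the 13 elements whose complement lies outside the range.
The integers 20, …, 44 (25 of them) are such a set: any two sum to at least 20+21 = 41 and at most 43+44 = 87 < 89.
By pigeonhole, any 26th integer completes one of the 12 pairs, so 26 choices force a sum of 89.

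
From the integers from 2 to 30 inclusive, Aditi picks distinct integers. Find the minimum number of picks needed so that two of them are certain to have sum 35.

Group the elements by complementary pair {x, 35−x}: {5,30}, {6,29}, {7,28}, …, giving 13 two-element pairs and 3 integers whose partner 35−x falls outside [2,30].
Pigeonhole: treating each of those 16 groups as a pigeonhole, one can pick one integer per group — 16 integers — with no two summing to 35.
The 17th integer lands in an occupied pair, forcing a sum of 35.

17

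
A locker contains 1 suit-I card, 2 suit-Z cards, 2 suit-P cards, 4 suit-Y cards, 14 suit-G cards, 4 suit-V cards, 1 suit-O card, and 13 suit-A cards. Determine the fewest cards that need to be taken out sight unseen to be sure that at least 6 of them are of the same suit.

25

By pigeonhole, put each drawn card into a box by suit. The largest draw with every box below 6 takes min(count, 5) from each suit; suits with fewer than 5 contribute all they have.
Σ min(cᵢ, 5) = 1 + 2 + 2 + 4 + 5 + 4 + 1 + 5 = 24.
Draw number 24 + 1 = 25 must push one box to 6.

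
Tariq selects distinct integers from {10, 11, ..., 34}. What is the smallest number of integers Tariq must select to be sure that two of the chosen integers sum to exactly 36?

Group the elements by complementary pair {x, 36−x}: {10,26}, {11,25}, {12,24}, …, giving 8 two-element pairs; the single value 18 (it cannot pair with itself since the integers are distinct); and 8 integers whose partner 36−x falls outside [10,34].
Pigeonhole: treating each of those 17 groups as a pigeonhole, one can pick one integer per group — 17 integers — with no two summing to 36.
The 18th integer lands in an occupied pair, forcing a sum of 36.

18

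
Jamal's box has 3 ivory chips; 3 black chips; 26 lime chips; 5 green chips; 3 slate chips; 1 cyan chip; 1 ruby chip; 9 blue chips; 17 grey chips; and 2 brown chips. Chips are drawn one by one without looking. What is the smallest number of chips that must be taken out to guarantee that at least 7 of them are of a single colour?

The 10 colours are the holes; the chips drawn are the pigeons.
To avoid 7 of any one colour, the worst case takes at most 6 of each colour, or every chip of a colour that has fewer than 6.
That gives 3 + 3 + 6 + 5 + 3 + 1 + 1 + 6 + 6 + 2 = 36 chips with no colour reaching 7.
The next chip forces some colour to 7, so 36 + 1 = 37.

37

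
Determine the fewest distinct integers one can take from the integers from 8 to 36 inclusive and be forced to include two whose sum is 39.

18

Two chosen integers sum to 39 exactly when both halves of some pair {x, 39−x} with 8 ≤ x ≤ 39−x ≤ 31 are chosen — 12 such pairs.
The remaining 5 elements (those with no distinct partner in range) can never complete a 39-sum, so the worst case takes all of them and one from each pair: 5 + 12 = 17.
Pigeonhole: the 18th integer has to be the second member of some pair, so 17 + 1 = 18.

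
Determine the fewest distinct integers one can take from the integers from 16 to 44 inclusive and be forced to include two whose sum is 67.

Group the elements by complementary pair {x, 67−x}: {23,44}, {24,43}, {25,42}, …, giving 11 two-element pairs and 7 integers whose partner 67−x falls outside [16,44].
Treating each of those 18 groups as a pigeonhole, one can pick one integer per group — 18 integers — with no two summing to 67.
The 19th integer lands in an occupied pair, forcing a sum of 67.

19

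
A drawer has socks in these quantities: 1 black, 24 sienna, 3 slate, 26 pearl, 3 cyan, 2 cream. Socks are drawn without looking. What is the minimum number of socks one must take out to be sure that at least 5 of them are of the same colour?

An adversary could hand out at most 4 socks per colour (4 colours run out sooner): 1 + 4 + 3 + 4 + 3 + 2 = 17 socks and still no colour has 5.
Pigeonhole: one more sock lands in a colour already at 4, so 18 draws are enough and 17 are not.

18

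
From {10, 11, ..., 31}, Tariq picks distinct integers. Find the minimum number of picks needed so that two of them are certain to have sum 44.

14

A set avoiding the sum 44 can contain at most one of each pair {x, 44−x}, plus the 4 elements whose complement lies outside the range or equal to its own complement.
The integers 10, …, 22 (13 of them) are such a set: any two sum to at least 10+11 = 21 and at most 21+22 = 43 < 44.
By pigeonhole, any 14th integer completes one of the 9 pairs, so 14 choices force a sum of 44.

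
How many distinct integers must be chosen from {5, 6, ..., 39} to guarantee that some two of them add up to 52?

A set avoiding the sum 52 can contain at most one of each pair {x, 52−x}, plus the 9 elements whose complement lies outside the range or equal to its own complement.
The integers 5, …, 26 (22 of them) are such a set: any two sum to at least 5+6 = 11 and at most 25+26 = 51 < 52.
Any 23rd integer completes one of the 13 pairs, so 23 choices force a sum of 52.

23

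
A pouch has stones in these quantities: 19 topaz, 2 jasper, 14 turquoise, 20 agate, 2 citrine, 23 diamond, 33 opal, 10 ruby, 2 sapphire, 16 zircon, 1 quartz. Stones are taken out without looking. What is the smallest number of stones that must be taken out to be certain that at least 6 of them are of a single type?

By the pigeonhole principle, the 11 types are the holes; the stones drawn are the pigeons.
To avoid 6 of any one type, the worst case takes at most 5 of each type, or every stone of a type that has fewer than 5.
That gives 5 + 2 + 5 + 5 + 2 + 5 + 5 + 5 + 2 + 5 + 1 = 42 stones with no type reaching 6.
The next stone forces some type to 6, so 42 + 1 = 43.

43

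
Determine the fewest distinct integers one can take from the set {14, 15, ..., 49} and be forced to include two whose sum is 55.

A set avoiding the sum 55 can contain at most one of each pair {x, 55−x}, plus the 8 elements whose complement lies outside the range.
The integers 28, …, 49 (22 of them) are such a set: any two sum to at least 28+29 = 57 > 55.
By the pigeonhole principle, any 23rd integer completes one of the 14 pairs, so 23 choices force a sum of 55.

23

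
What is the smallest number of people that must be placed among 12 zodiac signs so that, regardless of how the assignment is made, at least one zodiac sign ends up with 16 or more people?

With 180 people one could put exactly 15 in each of the 12 zodiac signs, and no zodiac sign would reach 16.
Pigeonhole: one more person must land in a zodiac sign that already has 15, giving it 16.
So 12 × 15 + 1 = 181 people are required.

181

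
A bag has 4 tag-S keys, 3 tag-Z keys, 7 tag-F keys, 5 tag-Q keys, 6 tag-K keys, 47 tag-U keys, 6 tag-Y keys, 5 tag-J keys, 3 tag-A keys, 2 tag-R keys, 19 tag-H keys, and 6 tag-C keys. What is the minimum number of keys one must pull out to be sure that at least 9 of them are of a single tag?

64

Pigeonhole: put each drawn key into a box by tag. The largest draw with every box below 9 takes min(count, 8) from each tag; tags with fewer than 8 contribute all they have.
Σ min(cᵢ, 8) = 4 + 3 + 7 + 5 + 6 + 8 + 6 + 5 + 3 + 2 + 8 + 6 = 63.
Draw number 63 + 1 = 64 must push one box to 9.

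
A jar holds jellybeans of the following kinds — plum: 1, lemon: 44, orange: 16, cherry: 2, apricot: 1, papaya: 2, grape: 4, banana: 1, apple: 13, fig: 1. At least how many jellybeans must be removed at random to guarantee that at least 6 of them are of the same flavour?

28

An adversary could hand out at most 5 jellybeans per flavour (7 flavours run out sooner): 1 + 5 + 5 + 2 + 1 + 2 + 4 + 1 + 5 + 1 = 27 jellybeans and still no flavour has 6.
By the pigeonhole principle, one more jellybean lands in a flavour already at 5, so 28 draws are enough and 27 are not.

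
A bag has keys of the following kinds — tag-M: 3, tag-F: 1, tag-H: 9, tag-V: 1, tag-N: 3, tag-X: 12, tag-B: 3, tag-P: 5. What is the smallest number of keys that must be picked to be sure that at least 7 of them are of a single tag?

The 8 tags are the holes; the keys drawn are the pigeons.
To avoid 7 of any one tag, the worst case takes at most 6 of each tag, or every key of a tag that has fewer than 6.
That gives 3 + 1 + 6 + 1 + 3 + 6 + 3 + 5 = 28 keys with no tag reaching 7.
The next key forces some tag to 7, so 28 + 1 = 29.

29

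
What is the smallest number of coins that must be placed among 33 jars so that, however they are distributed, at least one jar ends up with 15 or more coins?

With 462 coins one could put exactly 14 in each of the 33 jars, and no jar would reach 15.
By pigeonhole, one more coin must land in a jar that already has 14, giving it 15.
So 33 × 14 + 1 = 463 coins are required.

463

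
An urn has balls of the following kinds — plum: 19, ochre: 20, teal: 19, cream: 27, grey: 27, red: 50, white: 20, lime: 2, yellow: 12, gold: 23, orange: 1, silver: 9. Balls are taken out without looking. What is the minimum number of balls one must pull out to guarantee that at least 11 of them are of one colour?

An adversary could hand out at most 10 balls per colour (lime, orange, silver run out sooner): 10 + 10 + 10 + 10 + 10 + 10 + 10 + 2 + 10 + 10 + 1 + 9 = 102 balls and still no colour has 11.
One more ball lands in a colour already at 10, so 103 draws are enough and 102 are not.

103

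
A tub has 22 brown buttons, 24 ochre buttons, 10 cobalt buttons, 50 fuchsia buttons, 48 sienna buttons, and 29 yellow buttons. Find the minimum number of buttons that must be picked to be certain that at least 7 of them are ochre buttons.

In the worst case for collecting ochre buttons, every non-ochre button comes out first.
There are 22 + 10 + 50 + 48 + 29 = 159 non-ochre buttons altogether.
After those, each further button must be ochre, so 159 + 7 = 166 draws guarantee 7 ochre buttons.

166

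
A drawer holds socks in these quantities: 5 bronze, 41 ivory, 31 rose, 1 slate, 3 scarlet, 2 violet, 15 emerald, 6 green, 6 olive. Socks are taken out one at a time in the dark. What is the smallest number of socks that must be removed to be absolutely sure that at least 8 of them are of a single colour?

Pigeonhole: put each drawn sock into a box by colour. The largest draw with every box below 8 takes min(count, 7) from each colour; colours with fewer than 7 contribute all they have.
Σ min(cᵢ, 7) = 5 + 7 + 7 + 1 + 3 + 2 + 7 + 6 + 6 = 44.
Draw number 44 + 1 = 45 must push one box to 8.

45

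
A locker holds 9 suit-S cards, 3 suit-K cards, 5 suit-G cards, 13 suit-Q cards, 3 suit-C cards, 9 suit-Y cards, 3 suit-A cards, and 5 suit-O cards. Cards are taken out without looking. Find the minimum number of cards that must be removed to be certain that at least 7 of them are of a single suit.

An adversary could hand out at most 6 cards per suit (5 suits run out sooner): 6 + 3 + 5 + 6 + 3 + 6 + 3 + 5 = 37 cards and still no suit has 7.
By the pigeonhole principle, one more card lands in a suit already at 6, so 38 draws are enough and 37 are not.

38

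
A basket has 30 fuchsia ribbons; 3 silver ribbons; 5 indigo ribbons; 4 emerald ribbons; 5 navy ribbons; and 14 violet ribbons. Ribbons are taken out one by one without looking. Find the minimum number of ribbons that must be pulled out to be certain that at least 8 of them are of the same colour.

An adversary could hand out at most 7 ribbons per colour (4 colours run out sooner): 7 + 3 + 5 + 4 + 5 + 7 = 31 ribbons and still no colour has 8.
One more ribbon lands in a colour already at 7, so 32 draws are enough and 31 are not.

32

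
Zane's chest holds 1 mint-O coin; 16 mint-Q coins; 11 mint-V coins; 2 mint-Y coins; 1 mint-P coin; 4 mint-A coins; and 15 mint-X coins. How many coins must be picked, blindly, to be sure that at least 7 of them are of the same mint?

By pigeonhole, put each drawn coin into a box by mint. The largest draw with every box below 7 takes min(count, 6) from each mint; mints with fewer than 6 contribute all they have.
Σ min(cᵢ, 6) = 1 + 6 + 6 + 2 + 1 + 4 + 6 = 26.
Draw number 26 + 1 = 27 must push one box to 7.

27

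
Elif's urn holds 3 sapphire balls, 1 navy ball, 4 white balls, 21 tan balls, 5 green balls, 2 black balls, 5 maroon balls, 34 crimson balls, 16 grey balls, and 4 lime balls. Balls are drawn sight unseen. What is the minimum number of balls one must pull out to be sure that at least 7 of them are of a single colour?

An adversary could hand out at most 6 balls per colour (7 colours run out sooner): 3 + 1 + 4 + 6 + 5 + 2 + 5 + 6 + 6 + 4 = 42 balls and still no colour has 7.
One more ball lands in a colour already at 6, so 43 draws are enough and 42 are not.

43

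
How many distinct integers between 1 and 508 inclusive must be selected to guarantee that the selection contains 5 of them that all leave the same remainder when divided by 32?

The 32 residue classes mod 32 are the pigeonholes.
With 128 integers one could put 4 in each residue class and have no class reach 5.
The 129th integer pushes some class to 5, so 32·4 + 1 = 129.

129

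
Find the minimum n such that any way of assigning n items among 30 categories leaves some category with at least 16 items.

451

With 450 items one could put exactly 15 in each of the 30 categories, and no category would reach 16.
One more item must land in a category that already has 15, giving it 16.
So 30 × 15 + 1 = 451 items are required.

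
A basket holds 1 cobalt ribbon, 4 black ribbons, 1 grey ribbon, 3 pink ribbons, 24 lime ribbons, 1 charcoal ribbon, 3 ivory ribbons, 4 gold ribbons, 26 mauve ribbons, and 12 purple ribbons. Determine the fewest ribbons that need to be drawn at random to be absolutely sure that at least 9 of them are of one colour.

Pigeonhole: put each drawn ribbon into a box by colour. The largest draw with every box below 9 takes min(count, 8) from each colour; colours with fewer than 8 contribute all they have.
Σ min(cᵢ, 8) = 1 + 4 + 1 + 3 + 8 + 1 + 3 + 4 + 8 + 8 = 41.
Draw number 41 + 1 = 42 must push one box to 9.

42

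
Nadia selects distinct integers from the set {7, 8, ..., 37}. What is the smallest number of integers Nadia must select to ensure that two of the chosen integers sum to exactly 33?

22

Two chosen integers sum to 33 exactly when both halves of some pair {x, 33−x} with 7 ≤ x ≤ 33−x ≤ 26 are chosen — 10 such pairs.
The remaining 11 elements (those with no distinct partner in range) can never complete a 33-sum, so the worst case takes all of them and one from each pair: 11 + 10 = 21.
The 22nd integer has to be the second member of some pair, so 21 + 1 = 22.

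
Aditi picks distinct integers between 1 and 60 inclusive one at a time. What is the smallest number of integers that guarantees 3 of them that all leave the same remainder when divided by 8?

By pigeonhole, the 8 residue classes mod 8 are the pigeonholes.
With 16 integers one could put 2 in each residue class and have no class reach 3.
The 17th integer pushes some class to 3, so 8·2 + 1 = 17.

17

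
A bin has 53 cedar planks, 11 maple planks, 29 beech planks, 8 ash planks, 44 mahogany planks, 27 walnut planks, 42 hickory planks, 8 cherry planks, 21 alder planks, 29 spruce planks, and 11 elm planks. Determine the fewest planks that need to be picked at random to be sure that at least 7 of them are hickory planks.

248

In the worst case for collecting hickory planks, every non-hickory plank comes out first.
There are 53 + 11 + 29 + 8 + 44 + 27 + 8 + 21 + 29 + 11 = 241 non-hickory planks altogether.
After those, each further plank must be hickory, so 241 + 7 = 248 draws guarantee 7 hickory planks.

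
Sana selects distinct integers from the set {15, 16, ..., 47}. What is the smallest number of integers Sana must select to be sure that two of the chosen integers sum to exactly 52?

Group the elements by complementary pair {x, 52−x}: {15,37}, {16,36}, {17,35}, …, giving 11 two-element pairs, the single value 26 (it cannot pair with itself since the integers are distinct), and 10 integers whose partner 52−x falls outside [15,47].
By pigeonhole, treating each of those 22 groups as a pigeonhole, one can pick one integer per group — 22 integers — with no two summing to 52.
The 23rd integer lands in an occupied pair, forcing a sum of 52.

23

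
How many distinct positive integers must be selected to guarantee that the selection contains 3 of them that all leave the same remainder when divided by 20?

By pigeonhole, the 20 residue classes mod 20 are the pigeonholes.
With 40 integers one could put 2 in each residue class and have no class reach 3.
The 41st integer pushes some class to 3, so 20·2 + 1 = 41.

41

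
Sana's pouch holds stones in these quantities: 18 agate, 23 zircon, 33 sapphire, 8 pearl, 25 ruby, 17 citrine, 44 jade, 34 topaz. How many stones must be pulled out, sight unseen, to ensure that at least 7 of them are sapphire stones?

In the worst case for collecting sapphire stones, every non-sapphire stone comes out first.
There are 18 + 23 + 8 + 25 + 17 + 44 + 34 = 169 non-sapphire stones altogether.
After those, each further stone must be sapphire, so 169 + 7 = 176 draws guarantee 7 sapphire stones.

176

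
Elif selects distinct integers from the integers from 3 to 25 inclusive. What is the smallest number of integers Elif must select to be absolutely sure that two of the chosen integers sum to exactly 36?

17

Two chosen integers sum to 36 exactly when both halves of some pair {x, 36−x} with 11 ≤ x ≤ 36−x ≤ 25 are chosen — 7 such pairs.
The remaining 9 elements (those with no distinct partner in range) can never complete a 36-sum, so the worst case takes all of them and one from each pair: 9 + 7 = 16.
The 17th integer has to be the second member of some pair, so 16 + 1 = 17.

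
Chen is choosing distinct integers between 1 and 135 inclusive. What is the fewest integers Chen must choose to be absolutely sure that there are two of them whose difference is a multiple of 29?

Integers whose pairwise differences are multiples of 29 are exactly those sharing a remainder mod 29. By the pigeonhole principle, the 29 residue classes mod 29 are the pigeonholes.
With 29 integers one could put 1 in each residue class and have no class reach 2.
The 30th integer pushes some class to 2, so 29·1 + 1 = 30.

30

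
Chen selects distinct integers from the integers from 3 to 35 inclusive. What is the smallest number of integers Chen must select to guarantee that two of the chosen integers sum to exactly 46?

22

A set avoiding the sum 46 can contain at most one of each pair {x, 46−x}, plus the 9 elements whose complement lies outside the range or equal to its own complement.
The integers 3, …, 23 (21 of them) are such a set: any two sum to at least 3+4 = 7 and at most 22+23 = 45 < 46.
Any 22nd integer completes one of the 12 pairs, so 22 choices force a sum of 46.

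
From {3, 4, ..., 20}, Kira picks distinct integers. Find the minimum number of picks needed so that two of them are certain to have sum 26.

12

Group the elements by complementary pair {x, 26−x}: {6,20}, {7,19}, {8,18}, …, giving 7 two-element pairs, the single value 13 (it cannot pair with itself since the integers are distinct), and 3 integers whose partner 26−x falls outside [3,20].
By the pigeonhole principle, treating each of those 11 groups as a pigeonhole, one can pick one integer per group — 11 integers — with no two summing to 26.
The 12th integer lands in an occupied pair, forcing a sum of 26.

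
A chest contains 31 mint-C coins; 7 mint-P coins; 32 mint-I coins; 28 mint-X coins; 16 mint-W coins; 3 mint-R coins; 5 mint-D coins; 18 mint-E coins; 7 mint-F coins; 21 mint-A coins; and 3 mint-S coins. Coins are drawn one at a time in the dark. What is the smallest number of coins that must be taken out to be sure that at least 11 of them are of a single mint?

86

An adversary could hand out at most 10 coins per mint (5 mints run out sooner): 10 + 7 + 10 + 10 + 10 + 3 + 5 + 10 + 7 + 10 + 3 = 85 coins and still no mint has 11.
One more coin lands in a mint already at 10, so 86 draws are enough and 85 are not.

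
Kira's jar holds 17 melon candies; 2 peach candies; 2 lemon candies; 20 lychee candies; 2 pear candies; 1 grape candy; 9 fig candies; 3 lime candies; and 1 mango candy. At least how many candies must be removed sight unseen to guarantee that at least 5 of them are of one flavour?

Pigeonhole: put each drawn candy into a box by flavour. The largest draw with every box below 5 takes min(count, 4) from each flavour; flavours with fewer than 4 contribute all they have.
Σ min(cᵢ, 4) = 4 + 2 + 2 + 4 + 2 + 1 + 4 + 3 + 1 = 23.
Draw number 23 + 1 = 24 must push one box to 5.

24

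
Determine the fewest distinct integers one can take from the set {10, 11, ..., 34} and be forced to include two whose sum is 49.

Two chosen integers sum to 49 exactly when both halves of some pair {x, 49−x} with 15 ≤ x ≤ 49−x ≤ 34 are chosen — 10 such pairs.
The remaining 5 elements (those with no distinct partner in range) can never complete a 49-sum, so the worst case takes all of them and one from each pair: 5 + 10 = 15.
By pigeonhole, the 16th integer has to be the second member of some pair, so 15 + 1 = 16.

16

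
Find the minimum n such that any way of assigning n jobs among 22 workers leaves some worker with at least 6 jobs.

111

With 110 jobs one could put exactly 5 in each of the 22 workers, and no worker would reach 6.
One more job must land in a worker that already has 5, giving it 6.
So 22 × 5 + 1 = 111 jobs are required.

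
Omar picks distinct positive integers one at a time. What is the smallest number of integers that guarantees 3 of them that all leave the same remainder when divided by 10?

21

By the pigeonhole principle, the 10 residue classes mod 10 are the pigeonholes.
With 20 integers one could put 2 in each residue class and have no class reach 3.
The 21st integer pushes some class to 3, so 10·2 + 1 = 21.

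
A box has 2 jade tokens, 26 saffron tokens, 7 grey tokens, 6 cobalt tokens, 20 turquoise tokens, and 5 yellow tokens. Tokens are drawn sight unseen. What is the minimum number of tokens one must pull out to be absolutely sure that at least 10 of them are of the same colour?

Pigeonhole: the 6 colours are the holes; the tokens drawn are the pigeons.
To avoid 10 of any one colour, the worst case takes at most 9 of each colour, or every token of a colour that has fewer than 9.
That gives 2 + 9 + 7 + 6 + 9 + 5 = 38 tokens with no colour reaching 10.
The next token forces some colour to 10, so 38 + 1 = 39.

39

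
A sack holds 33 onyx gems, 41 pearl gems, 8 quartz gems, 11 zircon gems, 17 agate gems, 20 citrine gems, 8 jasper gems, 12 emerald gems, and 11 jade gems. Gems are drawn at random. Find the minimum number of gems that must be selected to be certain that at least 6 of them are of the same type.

46

The 9 types are the holes; the gems drawn are the pigeons.
To avoid 6 of any one type, the worst case takes at most 5 of each type.
That gives 5 + 5 + 5 + 5 + 5 + 5 + 5 + 5 + 5 = 45 gems with no type reaching 6.
The next gem forces some type to 6, so 45 + 1 = 46.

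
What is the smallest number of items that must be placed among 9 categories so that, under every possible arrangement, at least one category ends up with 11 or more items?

With 90 items one could put exactly 10 in each of the 9 categories, and no category would reach 11.
Pigeonhole: one more item must land in a category that already has 10, giving it 11.
So 9 × 10 + 1 = 91 items are required.

91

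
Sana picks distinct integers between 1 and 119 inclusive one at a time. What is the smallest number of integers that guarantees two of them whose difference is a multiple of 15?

16

Integers whose pairwise differences are multiples of 15 are exactly those sharing a remainder mod 15. Pigeonhole: the 15 residue classes mod 15 are the pigeonholes.
With 15 integers one could put 1 in each residue class and have no class reach 2.
The 16th integer pushes some class to 2, so 15·1 + 1 = 16.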